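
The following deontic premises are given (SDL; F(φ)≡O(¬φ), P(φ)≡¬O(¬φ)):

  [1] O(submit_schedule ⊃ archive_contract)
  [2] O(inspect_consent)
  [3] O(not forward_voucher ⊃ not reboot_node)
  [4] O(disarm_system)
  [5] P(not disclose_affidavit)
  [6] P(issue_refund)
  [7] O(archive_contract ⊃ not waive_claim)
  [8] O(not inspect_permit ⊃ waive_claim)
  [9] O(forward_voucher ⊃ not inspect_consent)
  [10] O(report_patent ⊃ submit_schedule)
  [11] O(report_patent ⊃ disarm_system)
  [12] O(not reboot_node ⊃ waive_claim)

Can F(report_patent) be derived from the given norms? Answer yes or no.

Premise 2 gives O(inspect_consent).
Premise 9, O(forward_voucher ⊃ not inspect_consent), contraposes to O(inspect_consent ⊃ not forward_voucher); with O(inspect_consent) we get O(not forward_voucher).
Applying K to premise 3 (O(not forward_voucher ⊃ not reboot_node)) and O(not forward_voucher) yields O(not reboot_node).
With premise 12, O(not reboot_node ⊃ waive_claim), the K-axiom yields O(waive_claim).
Premise 7, O(archive_contract ⊃ not waive_claim), contraposes to O(waive_claim ⊃ not archive_contract); with O(waive_claim) we get O(not archive_contract).
Premise 1 is O(submit_schedule ⊃ archive_contract); contrapositively O(not archive_contract ⊃ not submit_schedule). Since O(not archive_contract) holds, K gives O(not submit_schedule).
Premise 10, O(report_patent ⊃ submit_schedule), contraposes to O(not submit_schedule ⊃ not report_patent); with O(not submit_schedule) we get O(not report_patent).
Premises 4, 5, 6, 8, 11 do not contribute to this derivation.
So O(not report_patent) holds, i.e. F(report_patent). The claim follows.

Yes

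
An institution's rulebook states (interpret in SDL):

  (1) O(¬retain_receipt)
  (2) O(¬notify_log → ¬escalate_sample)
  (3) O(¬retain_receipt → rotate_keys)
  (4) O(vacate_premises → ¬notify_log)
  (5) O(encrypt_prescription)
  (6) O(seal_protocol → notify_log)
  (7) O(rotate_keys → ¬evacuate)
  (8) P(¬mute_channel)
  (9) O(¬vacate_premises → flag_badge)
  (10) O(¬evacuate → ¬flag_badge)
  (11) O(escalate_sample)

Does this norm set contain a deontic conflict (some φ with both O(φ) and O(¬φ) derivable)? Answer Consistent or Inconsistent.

From premise 11 we have O(escalate_sample).
Premise 2, O(¬notify_log → ¬escalate_sample), contraposes to O(escalate_sample → notify_log); with O(escalate_sample) we get O(notify_log).
The contrapositive of premise 4 (O(vacate_premises → ¬notify_log)) is O(notify_log → ¬vacate_premises), and O(notify_log) is already established, so O(¬vacate_premises).
Applying K to premise 9 (O(¬vacate_premises → flag_badge)) and O(¬vacate_premises) yields O(flag_badge).
Premise 10, O(¬evacuate → ¬flag_badge), contraposes to O(flag_badge → evacuate); with O(flag_badge) we get O(evacuate).
Premise 7 is O(rotate_keys → ¬evacuate); contrapositively O(evacuate → ¬rotate_keys). Since O(evacuate) holds, K gives O(¬rotate_keys).
Premise 3 is O(¬retain_receipt → rotate_keys); contrapositively O(¬rotate_keys → retain_receipt). Since O(¬rotate_keys) holds, K gives O(retain_receipt).
But premise 1 directly asserts O(¬retain_receipt).
We now have both O(retain_receipt) and O(¬retain_receipt) — retain_receipt is simultaneously obligatory and forbidden, violating the D-axiom.

Inconsistent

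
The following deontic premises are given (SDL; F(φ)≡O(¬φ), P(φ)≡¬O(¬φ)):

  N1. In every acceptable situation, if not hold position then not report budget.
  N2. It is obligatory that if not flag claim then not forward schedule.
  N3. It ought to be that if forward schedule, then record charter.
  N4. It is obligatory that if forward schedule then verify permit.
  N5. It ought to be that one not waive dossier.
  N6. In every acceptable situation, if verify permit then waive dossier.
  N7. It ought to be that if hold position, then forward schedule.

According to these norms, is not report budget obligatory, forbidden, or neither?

Premise 5 gives O(¬waive_dossier).
The contrapositive of premise 6 (O(verify_permit → waive_dossier)) is O(¬waive_dossier → ¬verify_permit), and O(¬waive_dossier) is already established, so O(¬verify_permit).
Premise 4, O(forward_schedule → verify_permit), contraposes to O(¬verify_permit → ¬forward_schedule); with O(¬verify_permit) we get O(¬forward_schedule).
Premise 7, O(hold_position → forward_schedule), contraposes to O(¬forward_schedule → ¬hold_position); with O(¬forward_schedule) we get O(¬hold_position).
Applying K to premise 1 (O(¬hold_position → ¬report_budget)) and O(¬hold_position) yields O(¬report_budget).
Premises 2, 3 do not contribute to this derivation.
Hence ¬report_budget is obligatory.

Obligatory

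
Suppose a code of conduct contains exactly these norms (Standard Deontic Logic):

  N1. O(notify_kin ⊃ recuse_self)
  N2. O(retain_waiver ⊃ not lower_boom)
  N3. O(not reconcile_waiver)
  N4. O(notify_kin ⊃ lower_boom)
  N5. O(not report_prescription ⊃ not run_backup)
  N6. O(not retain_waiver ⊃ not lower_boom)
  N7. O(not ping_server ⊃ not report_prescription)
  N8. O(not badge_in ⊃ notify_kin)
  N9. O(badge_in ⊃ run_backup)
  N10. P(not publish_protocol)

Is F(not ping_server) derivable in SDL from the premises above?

Yes

By case analysis on retain_waiver: premise 2 gives O(retain_waiver ⊃ not lower_boom) and premise 6 gives O(not retain_waiver ⊃ not lower_boom), so O(not lower_boom) either way.
The contrapositive of premise 4 (O(notify_kin ⊃ lower_boom)) is O(not lower_boom ⊃ not notify_kin), and O(not lower_boom) is already established, so O(not notify_kin).
Premise 8, O(not badge_in ⊃ notify_kin), contraposes to O(not notify_kin ⊃ badge_in); with O(not notify_kin) we get O(badge_in).
Premise 9 is O(badge_in ⊃ run_backup); since O(badge_in), deontic closure gives O(run_backup).
Premise 5, O(not report_prescription ⊃ not run_backup), contraposes to O(run_backup ⊃ report_prescription); with O(run_backup) we get O(report_prescription).
Premise 7, O(not ping_server ⊃ not report_prescription), contraposes to O(report_prescription ⊃ ping_server); with O(report_prescription) we get O(ping_server).
Premises 1, 3, 10 do not contribute to this derivation.
So O(ping_server) holds, i.e. F(not ping_server). The claim follows.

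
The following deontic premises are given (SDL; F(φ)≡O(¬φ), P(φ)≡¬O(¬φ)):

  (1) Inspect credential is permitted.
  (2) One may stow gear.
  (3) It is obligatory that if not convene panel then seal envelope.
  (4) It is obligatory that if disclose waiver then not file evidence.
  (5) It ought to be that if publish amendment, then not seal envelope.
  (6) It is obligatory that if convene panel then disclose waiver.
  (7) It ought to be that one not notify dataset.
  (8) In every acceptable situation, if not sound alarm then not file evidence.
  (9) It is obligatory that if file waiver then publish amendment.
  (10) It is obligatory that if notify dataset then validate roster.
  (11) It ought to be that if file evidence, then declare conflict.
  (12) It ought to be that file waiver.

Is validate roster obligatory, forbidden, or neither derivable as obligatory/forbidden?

Premise 10 is O(notify_dataset → validate_roster), but O(notify_dataset) is not derivable from the premises, so it does not yield O(validate_roster).
No premise or chain of K-axiom applications forces O(validate_roster), and none forces O(¬validate_roster). So validate_roster is neither obligatory nor forbidden under these norms.

Neither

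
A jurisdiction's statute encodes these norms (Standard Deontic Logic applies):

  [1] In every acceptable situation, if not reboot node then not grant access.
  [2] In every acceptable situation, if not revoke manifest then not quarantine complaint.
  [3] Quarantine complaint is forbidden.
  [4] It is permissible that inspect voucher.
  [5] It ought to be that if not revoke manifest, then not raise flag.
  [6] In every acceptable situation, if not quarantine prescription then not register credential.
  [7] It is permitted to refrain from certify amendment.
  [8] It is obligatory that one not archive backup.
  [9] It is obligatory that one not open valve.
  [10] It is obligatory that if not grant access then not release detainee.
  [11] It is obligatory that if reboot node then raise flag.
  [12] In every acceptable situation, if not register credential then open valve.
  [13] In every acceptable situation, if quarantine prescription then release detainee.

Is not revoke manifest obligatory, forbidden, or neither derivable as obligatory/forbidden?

Forbidden

Premise 9 gives O(¬open_valve).
Premise 12 is O(¬register_credential → open_valve); contrapositively O(¬open_valve → register_credential). Since O(¬open_valve) holds, K gives O(register_credential).
Premise 6, O(¬quarantine_prescription → ¬register_credential), contraposes to O(register_credential → quarantine_prescription); with O(register_credential) we get O(quarantine_prescription).
From O(quarantine_prescription) and premise 13, O(quarantine_prescription → release_detainee), we obtain O(release_detainee).
Premise 10 is O(¬grant_access → ¬release_detainee); contrapositively O(release_detainee → grant_access). Since O(release_detainee) holds, K gives O(grant_access).
Premise 1, O(¬reboot_node → ¬grant_access), contraposes to O(grant_access → reboot_node); with O(grant_access) we get O(reboot_node).
Premise 11 is O(reboot_node → raise_flag); since O(reboot_node), deontic closure gives O(raise_flag).
The contrapositive of premise 5 (O(¬revoke_manifest → ¬raise_flag)) is O(raise_flag → revoke_manifest), and O(raise_flag) is already established, so O(revoke_manifest).
Premises 2, 3, 4, 7, 8 do not contribute to this derivation.
Thus O(revoke_manifest), which is F(¬revoke_manifest): ¬revoke_manifest is forbidden.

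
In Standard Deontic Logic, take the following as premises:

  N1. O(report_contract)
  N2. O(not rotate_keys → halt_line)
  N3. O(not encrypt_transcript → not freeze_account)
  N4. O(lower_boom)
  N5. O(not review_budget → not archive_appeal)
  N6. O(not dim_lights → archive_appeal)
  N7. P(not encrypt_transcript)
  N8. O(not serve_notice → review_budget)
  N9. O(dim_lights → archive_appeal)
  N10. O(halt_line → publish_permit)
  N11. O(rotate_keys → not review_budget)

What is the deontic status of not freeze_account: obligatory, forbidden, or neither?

Neither

Premise 3 is O(not encrypt_transcript → not freeze_account), but O(not encrypt_transcript) is not derivable from the premises (the permission P(not encrypt_transcript) asserts only not O(encrypt_transcript), not O(not encrypt_transcript)), so it does not yield O(not freeze_account).
No premise or chain of K-axiom applications forces O(not freeze_account), and none forces O(freeze_account). So not freeze_account is neither obligatory nor forbidden under these norms.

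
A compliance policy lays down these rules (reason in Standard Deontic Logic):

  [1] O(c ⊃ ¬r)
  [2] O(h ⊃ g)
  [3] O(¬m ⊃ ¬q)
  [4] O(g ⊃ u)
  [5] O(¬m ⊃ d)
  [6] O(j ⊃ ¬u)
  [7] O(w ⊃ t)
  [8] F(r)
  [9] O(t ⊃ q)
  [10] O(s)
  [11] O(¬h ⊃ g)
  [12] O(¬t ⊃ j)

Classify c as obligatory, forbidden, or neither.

Premise 1 is O(c ⊃ ¬r); even if O(¬r) held, inferring O(c) would be affirming the consequent — invalid.
No premise or chain of K-axiom applications forces O(c), and none forces O(¬c). So c is neither obligatory nor forbidden under these norms.

Neither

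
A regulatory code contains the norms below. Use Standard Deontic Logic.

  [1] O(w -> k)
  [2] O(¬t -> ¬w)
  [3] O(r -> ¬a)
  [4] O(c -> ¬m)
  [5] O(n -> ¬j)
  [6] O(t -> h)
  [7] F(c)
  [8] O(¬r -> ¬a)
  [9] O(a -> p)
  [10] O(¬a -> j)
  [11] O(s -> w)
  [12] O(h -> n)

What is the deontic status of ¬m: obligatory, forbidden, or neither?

Premise 4 is O(c -> ¬m), but O(c) is not derivable from the premises, so it does not yield O(¬m).
No premise or chain of K-axiom applications forces O(¬m), and none forces O(m). So ¬m is neither obligatory nor forbidden under these norms.

Neither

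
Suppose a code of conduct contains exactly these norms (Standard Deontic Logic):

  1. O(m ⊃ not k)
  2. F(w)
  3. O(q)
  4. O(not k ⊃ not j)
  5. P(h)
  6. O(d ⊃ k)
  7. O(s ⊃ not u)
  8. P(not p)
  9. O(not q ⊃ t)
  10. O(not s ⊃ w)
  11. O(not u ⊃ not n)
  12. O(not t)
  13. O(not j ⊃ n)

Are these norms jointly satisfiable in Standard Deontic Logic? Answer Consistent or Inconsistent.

Consistent

Premise 9 is O(not q ⊃ t), but O(not q) is not derivable from the premises, so it does not yield O(t).
So O(t) is not derivable, and the apparent clash with O(not t) does not arise.
A world satisfying every obligation exists (e.g. d=false, h=false, j=true, k=true, m=false, n=false, p=false, q=true, s=true, t=false, u=false, w=false); no atom is both obligatory and forbidden, so the set is consistent.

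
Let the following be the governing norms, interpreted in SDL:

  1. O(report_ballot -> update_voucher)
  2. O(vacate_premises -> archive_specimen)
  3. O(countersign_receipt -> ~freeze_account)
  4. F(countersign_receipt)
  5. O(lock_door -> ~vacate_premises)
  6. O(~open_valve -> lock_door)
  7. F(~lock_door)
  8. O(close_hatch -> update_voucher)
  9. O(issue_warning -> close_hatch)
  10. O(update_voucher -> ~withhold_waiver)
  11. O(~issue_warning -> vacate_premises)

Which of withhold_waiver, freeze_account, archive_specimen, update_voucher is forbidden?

Premise 7, F(~lock_door), is equivalent to O(lock_door).
Applying K to premise 5 (O(lock_door -> ~vacate_premises)) and O(lock_door) yields O(~vacate_premises).
Premise 11, O(~issue_warning -> vacate_premises), contraposes to O(~vacate_premises -> issue_warning); with O(~vacate_premises) we get O(issue_warning).
From O(issue_warning) and premise 9, O(issue_warning -> close_hatch), we obtain O(close_hatch).
From O(close_hatch) and premise 8, O(close_hatch -> update_voucher), we obtain O(update_voucher).
With premise 10, O(update_voucher -> ~withhold_waiver), the K-axiom yields O(~withhold_waiver).
So O(~withhold_waiver) holds, i.e. withhold_waiver is forbidden. None of the other listed options is forbidden under the premises.

withhold_waiver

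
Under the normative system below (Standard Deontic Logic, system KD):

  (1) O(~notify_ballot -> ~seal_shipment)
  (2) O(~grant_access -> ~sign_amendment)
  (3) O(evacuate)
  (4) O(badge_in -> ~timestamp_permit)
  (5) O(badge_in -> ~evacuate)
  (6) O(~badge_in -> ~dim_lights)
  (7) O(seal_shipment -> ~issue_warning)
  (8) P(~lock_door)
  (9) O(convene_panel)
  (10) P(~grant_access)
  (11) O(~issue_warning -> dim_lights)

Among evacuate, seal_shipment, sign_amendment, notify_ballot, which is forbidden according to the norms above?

seal_shipment

From premise 3 we have O(evacuate).
Premise 5, O(badge_in -> ~evacuate), contraposes to O(evacuate -> ~badge_in); with O(evacuate) we get O(~badge_in).
Applying K to premise 6 (O(~badge_in -> ~dim_lights)) and O(~badge_in) yields O(~dim_lights).
The contrapositive of premise 11 (O(~issue_warning -> dim_lights)) is O(~dim_lights -> issue_warning), and O(~dim_lights) is already established, so O(issue_warning).
The contrapositive of premise 7 (O(seal_shipment -> ~issue_warning)) is O(issue_warning -> ~seal_shipment), and O(issue_warning) is already established, so O(~seal_shipment).
So O(~seal_shipment) holds, i.e. seal_shipment is forbidden. None of the other listed options is forbidden under the premises.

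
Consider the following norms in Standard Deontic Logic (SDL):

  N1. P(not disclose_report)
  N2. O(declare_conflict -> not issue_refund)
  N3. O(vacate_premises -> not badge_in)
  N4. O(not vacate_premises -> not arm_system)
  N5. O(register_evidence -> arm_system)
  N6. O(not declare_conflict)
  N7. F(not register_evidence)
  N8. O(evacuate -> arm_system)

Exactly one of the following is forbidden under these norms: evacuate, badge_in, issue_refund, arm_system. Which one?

badge_in

Premise 7 is F(not register_evidence), i.e. O(register_evidence).
Applying K to premise 5 (O(register_evidence -> arm_system)) and O(register_evidence) yields O(arm_system).
The contrapositive of premise 4 (O(not vacate_premises -> not arm_system)) is O(arm_system -> vacate_premises), and O(arm_system) is already established, so O(vacate_premises).
From O(vacate_premises) and premise 3, O(vacate_premises -> not badge_in), we obtain O(not badge_in).
So O(not badge_in) holds, i.e. badge_in is forbidden. None of the other listed options is forbidden under the premises.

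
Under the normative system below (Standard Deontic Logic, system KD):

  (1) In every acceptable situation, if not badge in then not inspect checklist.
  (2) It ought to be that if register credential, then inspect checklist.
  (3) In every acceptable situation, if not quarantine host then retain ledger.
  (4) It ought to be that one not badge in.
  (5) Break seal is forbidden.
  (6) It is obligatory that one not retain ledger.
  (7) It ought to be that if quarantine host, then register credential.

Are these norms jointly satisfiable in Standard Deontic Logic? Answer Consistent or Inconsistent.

Premise 6 gives O(¬retain_ledger).
Premise 3 is O(¬quarantine_host → retain_ledger); contrapositively O(¬retain_ledger → quarantine_host). Since O(¬retain_ledger) holds, K gives O(quarantine_host).
With premise 7, O(quarantine_host → register_credential), the K-axiom yields O(register_credential).
From O(register_credential) and premise 2, O(register_credential → inspect_checklist), we obtain O(inspect_checklist).
Premise 1, O(¬badge_in → ¬inspect_checklist), contraposes to O(inspect_checklist → badge_in); with O(inspect_checklist) we get O(badge_in).
However, premise 4 gives O(¬badge_in).
We now have both O(badge_in) and O(¬badge_in) — badge_in is simultaneously obligatory and forbidden, violating the D-axiom.

Inconsistent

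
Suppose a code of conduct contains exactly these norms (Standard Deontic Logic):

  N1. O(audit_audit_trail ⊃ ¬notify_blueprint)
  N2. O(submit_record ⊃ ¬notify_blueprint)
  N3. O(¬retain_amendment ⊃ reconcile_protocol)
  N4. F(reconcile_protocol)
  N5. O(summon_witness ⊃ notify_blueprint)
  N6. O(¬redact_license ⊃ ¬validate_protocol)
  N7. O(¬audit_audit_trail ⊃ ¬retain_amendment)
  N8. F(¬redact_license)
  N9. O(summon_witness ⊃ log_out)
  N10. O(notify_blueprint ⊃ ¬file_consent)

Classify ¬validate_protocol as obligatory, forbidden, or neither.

Premise 6 is O(¬redact_license ⊃ ¬validate_protocol), but O(¬redact_license) is not derivable from the premises, so it does not yield O(¬validate_protocol).
No premise or chain of K-axiom applications forces O(¬validate_protocol), and none forces O(validate_protocol). So ¬validate_protocol is neither obligatory nor forbidden under these norms.

Neither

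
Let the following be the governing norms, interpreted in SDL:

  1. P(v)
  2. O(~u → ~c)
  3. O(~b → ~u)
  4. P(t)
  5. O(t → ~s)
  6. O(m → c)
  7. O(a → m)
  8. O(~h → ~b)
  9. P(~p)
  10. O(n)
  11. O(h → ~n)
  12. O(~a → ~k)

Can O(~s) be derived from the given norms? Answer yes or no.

No

Premise 5 is O(t → ~s), but O(t) is not derivable from the premises (the permission P(t) asserts only ~O(~t), not O(t)), so it does not yield O(~s).
No other premise forces O(~s). An ideal world satisfying every premise can still have ~s false, so O(~s) is not derivable.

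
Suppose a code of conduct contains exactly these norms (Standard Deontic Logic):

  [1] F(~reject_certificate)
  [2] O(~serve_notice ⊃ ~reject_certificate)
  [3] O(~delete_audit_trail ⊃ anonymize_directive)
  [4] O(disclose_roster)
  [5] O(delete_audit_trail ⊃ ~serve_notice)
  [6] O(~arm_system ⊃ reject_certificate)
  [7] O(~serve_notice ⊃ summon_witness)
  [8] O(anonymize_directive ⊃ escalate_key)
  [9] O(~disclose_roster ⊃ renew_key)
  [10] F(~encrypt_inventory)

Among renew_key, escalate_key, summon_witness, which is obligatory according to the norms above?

escalate_key

F(~reject_certificate) at premise 1 means O(reject_certificate).
Premise 2, O(~serve_notice ⊃ ~reject_certificate), contraposes to O(reject_certificate ⊃ serve_notice); with O(reject_certificate) we get O(serve_notice).
Premise 5 is O(delete_audit_trail ⊃ ~serve_notice); contrapositively O(serve_notice ⊃ ~delete_audit_trail). Since O(serve_notice) holds, K gives O(~delete_audit_trail).
Premise 3 is O(~delete_audit_trail ⊃ anonymize_directive); since O(~delete_audit_trail), deontic closure gives O(anonymize_directive).
With premise 8, O(anonymize_directive ⊃ escalate_key), the K-axiom yields O(escalate_key).
So O(escalate_key) holds — escalate_key is obligatory. None of the other listed options is made obligatory by any chain of premises.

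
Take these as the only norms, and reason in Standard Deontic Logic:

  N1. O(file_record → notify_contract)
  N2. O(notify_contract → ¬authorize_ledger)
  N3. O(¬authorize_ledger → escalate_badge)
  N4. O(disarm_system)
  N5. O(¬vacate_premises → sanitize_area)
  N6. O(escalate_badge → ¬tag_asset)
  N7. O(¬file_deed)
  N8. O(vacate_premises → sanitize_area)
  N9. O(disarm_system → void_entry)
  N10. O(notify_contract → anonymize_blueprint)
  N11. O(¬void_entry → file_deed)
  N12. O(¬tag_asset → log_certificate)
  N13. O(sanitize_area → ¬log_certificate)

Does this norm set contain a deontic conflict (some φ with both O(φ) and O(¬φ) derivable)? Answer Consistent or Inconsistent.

Premise 11 is O(¬void_entry → file_deed), but O(¬void_entry) is not derivable from the premises, so it does not yield O(file_deed).
So O(file_deed) is not derivable, and the apparent clash with O(¬file_deed) does not arise.
A world satisfying every obligation exists (e.g. anonymize_blueprint=false, authorize_ledger=true, disarm_system=true, escalate_badge=false, file_deed=false, file_record=false, log_certificate=false, notify_contract=false, sanitize_area=true, tag_asset=true, vacate_premises=false, void_entry=true); no atom is both obligatory and forbidden, so the set is consistent.

Consistent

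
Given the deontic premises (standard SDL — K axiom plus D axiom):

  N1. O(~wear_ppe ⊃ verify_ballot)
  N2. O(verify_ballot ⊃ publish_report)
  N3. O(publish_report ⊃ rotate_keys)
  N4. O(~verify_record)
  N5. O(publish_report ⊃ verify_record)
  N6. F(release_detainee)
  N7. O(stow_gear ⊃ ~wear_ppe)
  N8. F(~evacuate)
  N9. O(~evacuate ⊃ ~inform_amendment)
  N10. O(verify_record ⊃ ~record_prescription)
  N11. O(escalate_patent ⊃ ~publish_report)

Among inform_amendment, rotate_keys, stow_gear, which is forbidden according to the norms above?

stow_gear

Premise 4 gives O(~verify_record).
Premise 5 is O(publish_report ⊃ verify_record); contrapositively O(~verify_record ⊃ ~publish_report). Since O(~verify_record) holds, K gives O(~publish_report).
Premise 2, O(verify_ballot ⊃ publish_report), contraposes to O(~publish_report ⊃ ~verify_ballot); with O(~publish_report) we get O(~verify_ballot).
The contrapositive of premise 1 (O(~wear_ppe ⊃ verify_ballot)) is O(~verify_ballot ⊃ wear_ppe), and O(~verify_ballot) is already established, so O(wear_ppe).
Premise 7 is O(stow_gear ⊃ ~wear_ppe); contrapositively O(wear_ppe ⊃ ~stow_gear). Since O(wear_ppe) holds, K gives O(~stow_gear).
So O(~stow_gear) holds, i.e. stow_gear is forbidden. None of the other listed options is forbidden under the premises.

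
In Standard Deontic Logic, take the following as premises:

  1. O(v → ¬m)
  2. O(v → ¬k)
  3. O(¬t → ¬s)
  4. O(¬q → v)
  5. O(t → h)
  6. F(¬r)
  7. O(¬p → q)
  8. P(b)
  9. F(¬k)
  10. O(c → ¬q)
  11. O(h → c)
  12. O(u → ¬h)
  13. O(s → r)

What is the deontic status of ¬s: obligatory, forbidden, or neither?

Obligatory

Premise 9, F(¬k), is equivalent to O(k).
Premise 2 is O(v → ¬k); contrapositively O(k → ¬v). Since O(k) holds, K gives O(¬v).
Premise 4 is O(¬q → v); contrapositively O(¬v → q). Since O(¬v) holds, K gives O(q).
Premise 10 is O(c → ¬q); contrapositively O(q → ¬c). Since O(q) holds, K gives O(¬c).
The contrapositive of premise 11 (O(h → c)) is O(¬c → ¬h), and O(¬c) is already established, so O(¬h).
Premise 5 is O(t → h); contrapositively O(¬h → ¬t). Since O(¬h) holds, K gives O(¬t).
Applying K to premise 3 (O(¬t → ¬s)) and O(¬t) yields O(¬s).
Premises 1, 6, 7, 8, 12, 13 do not contribute to this derivation.
Hence ¬s is obligatory.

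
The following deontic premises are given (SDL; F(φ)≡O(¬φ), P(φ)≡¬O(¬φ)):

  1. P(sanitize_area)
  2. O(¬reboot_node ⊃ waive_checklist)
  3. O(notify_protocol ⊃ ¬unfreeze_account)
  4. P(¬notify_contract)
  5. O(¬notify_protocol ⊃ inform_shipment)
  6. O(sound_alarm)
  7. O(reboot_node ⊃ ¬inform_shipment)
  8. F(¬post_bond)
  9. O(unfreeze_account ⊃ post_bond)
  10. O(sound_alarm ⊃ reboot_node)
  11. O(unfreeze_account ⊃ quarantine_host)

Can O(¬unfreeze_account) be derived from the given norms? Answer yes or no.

Premise 6 states O(sound_alarm) outright.
Premise 10 is O(sound_alarm ⊃ reboot_node); since O(sound_alarm), deontic closure gives O(reboot_node).
From O(reboot_node) and premise 7, O(reboot_node ⊃ ¬inform_shipment), we obtain O(¬inform_shipment).
Premise 5 is O(¬notify_protocol ⊃ inform_shipment); contrapositively O(¬inform_shipment ⊃ notify_protocol). Since O(¬inform_shipment) holds, K gives O(notify_protocol).
Applying K to premise 3 (O(notify_protocol ⊃ ¬unfreeze_account)) and O(notify_protocol) yields O(¬unfreeze_account).
Premises 1, 2, 4, 8, 9, 11 do not contribute to this derivation.
So O(¬unfreeze_account) follows.

Yes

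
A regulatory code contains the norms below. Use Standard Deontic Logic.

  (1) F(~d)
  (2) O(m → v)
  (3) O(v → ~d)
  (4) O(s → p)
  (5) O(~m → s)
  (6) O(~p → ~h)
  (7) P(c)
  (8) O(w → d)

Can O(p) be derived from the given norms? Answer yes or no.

Yes

Premise 1 is F(~d), i.e. O(d).
The contrapositive of premise 3 (O(v → ~d)) is O(d → ~v), and O(d) is already established, so O(~v).
Premise 2, O(m → v), contraposes to O(~v → ~m); with O(~v) we get O(~m).
With premise 5, O(~m → s), the K-axiom yields O(s).
Premise 4 is O(s → p); since O(s), deontic closure gives O(p).
Premises 6, 7, 8 do not contribute to this derivation.
So O(p) follows.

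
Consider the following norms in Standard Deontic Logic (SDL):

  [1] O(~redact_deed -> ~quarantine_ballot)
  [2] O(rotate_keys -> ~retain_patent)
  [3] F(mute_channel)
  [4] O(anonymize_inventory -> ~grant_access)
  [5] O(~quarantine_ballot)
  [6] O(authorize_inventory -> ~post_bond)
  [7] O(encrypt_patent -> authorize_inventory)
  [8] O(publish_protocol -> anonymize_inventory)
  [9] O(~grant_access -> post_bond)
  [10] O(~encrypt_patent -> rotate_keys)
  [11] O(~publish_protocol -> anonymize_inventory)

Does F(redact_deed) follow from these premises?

No

Premise 1 is O(~redact_deed -> ~quarantine_ballot); even if O(~quarantine_ballot) held, inferring O(~redact_deed) would be affirming the consequent — invalid.
No other premise forces O(~redact_deed). An ideal world satisfying every premise can still have redact_deed true, so F(redact_deed) is not derivable.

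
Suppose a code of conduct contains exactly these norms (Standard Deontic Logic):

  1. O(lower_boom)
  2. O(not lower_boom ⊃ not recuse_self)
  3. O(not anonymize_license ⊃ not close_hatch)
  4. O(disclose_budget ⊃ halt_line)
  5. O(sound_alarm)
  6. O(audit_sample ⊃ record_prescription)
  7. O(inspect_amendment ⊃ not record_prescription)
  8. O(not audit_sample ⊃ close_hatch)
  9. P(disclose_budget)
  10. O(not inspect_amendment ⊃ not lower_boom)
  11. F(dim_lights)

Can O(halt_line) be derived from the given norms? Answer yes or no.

Premise 4 is O(disclose_budget ⊃ halt_line), but O(disclose_budget) is not derivable from the premises (the permission P(disclose_budget) asserts only not O(not disclose_budget), not O(disclose_budget)), so it does not yield O(halt_line).
No other premise forces O(halt_line). An ideal world satisfying every premise can still have halt_line false, so O(halt_line) is not derivable.

No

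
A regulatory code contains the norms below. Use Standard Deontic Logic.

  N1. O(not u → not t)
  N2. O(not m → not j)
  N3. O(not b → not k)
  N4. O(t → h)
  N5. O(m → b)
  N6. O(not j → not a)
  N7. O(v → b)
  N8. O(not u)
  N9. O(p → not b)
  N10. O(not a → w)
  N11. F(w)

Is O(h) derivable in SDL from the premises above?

Premise 4 is O(t → h), but O(t) is not derivable from the premises, so it does not yield O(h).
No other premise forces O(h). An ideal world satisfying every premise can still have h false, so O(h) is not derivable.

No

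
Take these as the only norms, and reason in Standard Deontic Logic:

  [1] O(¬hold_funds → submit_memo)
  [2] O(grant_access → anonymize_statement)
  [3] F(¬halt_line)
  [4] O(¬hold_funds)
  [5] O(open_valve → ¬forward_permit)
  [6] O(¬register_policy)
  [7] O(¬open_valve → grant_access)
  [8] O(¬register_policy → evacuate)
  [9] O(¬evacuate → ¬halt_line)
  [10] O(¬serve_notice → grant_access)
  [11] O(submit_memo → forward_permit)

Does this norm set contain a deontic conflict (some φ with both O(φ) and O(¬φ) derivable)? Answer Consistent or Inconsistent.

Consistent

Premise 9 is O(¬evacuate → ¬halt_line), but O(¬evacuate) is not derivable from the premises, so it does not yield O(¬halt_line).
So O(¬halt_line) is not derivable, and the apparent clash with O(halt_line) does not arise.
A world satisfying every obligation exists (e.g. anonymize_statement=true, evacuate=true, forward_permit=true, grant_access=true, halt_line=true, hold_funds=false, open_valve=false, register_policy=false, serve_notice=false, submit_memo=true); no atom is both obligatory and forbidden, so the set is consistent.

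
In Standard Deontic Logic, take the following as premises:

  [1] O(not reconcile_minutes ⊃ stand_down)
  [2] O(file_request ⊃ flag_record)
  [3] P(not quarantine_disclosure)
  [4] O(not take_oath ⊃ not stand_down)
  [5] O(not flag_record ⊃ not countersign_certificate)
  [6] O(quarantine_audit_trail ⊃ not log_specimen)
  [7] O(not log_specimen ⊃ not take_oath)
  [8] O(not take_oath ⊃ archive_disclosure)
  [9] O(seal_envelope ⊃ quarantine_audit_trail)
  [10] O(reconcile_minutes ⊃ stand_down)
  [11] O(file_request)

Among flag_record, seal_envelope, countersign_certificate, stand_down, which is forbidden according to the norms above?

seal_envelope

By case analysis on not reconcile_minutes: premise 1 gives O(not reconcile_minutes ⊃ stand_down) and premise 10 gives O(reconcile_minutes ⊃ stand_down), so O(stand_down) either way.
The contrapositive of premise 4 (O(not take_oath ⊃ not stand_down)) is O(stand_down ⊃ take_oath), and O(stand_down) is already established, so O(take_oath).
The contrapositive of premise 7 (O(not log_specimen ⊃ not take_oath)) is O(take_oath ⊃ log_specimen), and O(take_oath) is already established, so O(log_specimen).
Premise 6, O(quarantine_audit_trail ⊃ not log_specimen), contraposes to O(log_specimen ⊃ not quarantine_audit_trail); with O(log_specimen) we get O(not quarantine_audit_trail).
The contrapositive of premise 9 (O(seal_envelope ⊃ quarantine_audit_trail)) is O(not quarantine_audit_trail ⊃ not seal_envelope), and O(not quarantine_audit_trail) is already established, so O(not seal_envelope).
So O(not seal_envelope) holds, i.e. seal_envelope is forbidden. None of the other listed options is forbidden under the premises.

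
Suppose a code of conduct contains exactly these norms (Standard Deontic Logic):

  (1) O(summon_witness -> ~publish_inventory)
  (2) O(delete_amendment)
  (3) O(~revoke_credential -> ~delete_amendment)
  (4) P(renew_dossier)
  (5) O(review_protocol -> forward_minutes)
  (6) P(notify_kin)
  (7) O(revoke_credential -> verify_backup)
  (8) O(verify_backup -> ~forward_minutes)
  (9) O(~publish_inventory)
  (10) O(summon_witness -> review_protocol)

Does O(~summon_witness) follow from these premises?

Premise 2 gives O(delete_amendment).
The contrapositive of premise 3 (O(~revoke_credential -> ~delete_amendment)) is O(delete_amendment -> revoke_credential), and O(delete_amendment) is already established, so O(revoke_credential).
With premise 7, O(revoke_credential -> verify_backup), the K-axiom yields O(verify_backup).
Applying K to premise 8 (O(verify_backup -> ~forward_minutes)) and O(verify_backup) yields O(~forward_minutes).
The contrapositive of premise 5 (O(review_protocol -> forward_minutes)) is O(~forward_minutes -> ~review_protocol), and O(~forward_minutes) is already established, so O(~review_protocol).
The contrapositive of premise 10 (O(summon_witness -> review_protocol)) is O(~review_protocol -> ~summon_witness), and O(~review_protocol) is already established, so O(~summon_witness).
Premises 1, 4, 6, 9 do not contribute to this derivation.
So O(~summon_witness) follows.

Yes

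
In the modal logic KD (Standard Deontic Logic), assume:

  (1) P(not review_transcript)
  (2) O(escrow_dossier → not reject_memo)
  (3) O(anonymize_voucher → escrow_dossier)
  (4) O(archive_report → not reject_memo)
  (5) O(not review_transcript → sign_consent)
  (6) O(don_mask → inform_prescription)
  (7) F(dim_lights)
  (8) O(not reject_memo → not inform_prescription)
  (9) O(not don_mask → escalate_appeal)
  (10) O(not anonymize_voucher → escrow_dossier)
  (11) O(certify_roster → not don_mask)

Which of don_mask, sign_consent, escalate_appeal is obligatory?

escalate_appeal

By case analysis on anonymize_voucher: premise 3 gives O(anonymize_voucher → escrow_dossier) and premise 10 gives O(not anonymize_voucher → escrow_dossier), so O(escrow_dossier) either way.
From O(escrow_dossier) and premise 2, O(escrow_dossier → not reject_memo), we obtain O(not reject_memo).
Applying K to premise 8 (O(not reject_memo → not inform_prescription)) and O(not reject_memo) yields O(not inform_prescription).
Premise 6, O(don_mask → inform_prescription), contraposes to O(not inform_prescription → not don_mask); with O(not inform_prescription) we get O(not don_mask).
Applying K to premise 9 (O(not don_mask → escalate_appeal)) and O(not don_mask) yields O(escalate_appeal).
So O(escalate_appeal) holds — escalate_appeal is obligatory. None of the other listed options is made obligatory by any chain of premises.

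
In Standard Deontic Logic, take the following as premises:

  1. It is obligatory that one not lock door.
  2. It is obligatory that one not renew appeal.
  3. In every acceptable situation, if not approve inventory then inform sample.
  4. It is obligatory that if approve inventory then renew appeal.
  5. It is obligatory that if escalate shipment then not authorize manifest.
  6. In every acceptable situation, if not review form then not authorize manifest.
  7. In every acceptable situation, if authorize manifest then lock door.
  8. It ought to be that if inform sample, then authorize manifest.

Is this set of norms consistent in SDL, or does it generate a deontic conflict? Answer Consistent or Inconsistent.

Inconsistent

From premise 1 we have O(¬lock_door).
Premise 7 is O(authorize_manifest → lock_door); contrapositively O(¬lock_door → ¬authorize_manifest). Since O(¬lock_door) holds, K gives O(¬authorize_manifest).
Premise 8, O(inform_sample → authorize_manifest), contraposes to O(¬authorize_manifest → ¬inform_sample); with O(¬authorize_manifest) we get O(¬inform_sample).
Premise 3 is O(¬approve_inventory → inform_sample); contrapositively O(¬inform_sample → approve_inventory). Since O(¬inform_sample) holds, K gives O(approve_inventory).
Applying K to premise 4 (O(approve_inventory → renew_appeal)) and O(approve_inventory) yields O(renew_appeal).
But premise 2 directly asserts O(¬renew_appeal).
We now have both O(renew_appeal) and O(¬renew_appeal) — renew_appeal is simultaneously obligatory and forbidden, violating the D-axiom.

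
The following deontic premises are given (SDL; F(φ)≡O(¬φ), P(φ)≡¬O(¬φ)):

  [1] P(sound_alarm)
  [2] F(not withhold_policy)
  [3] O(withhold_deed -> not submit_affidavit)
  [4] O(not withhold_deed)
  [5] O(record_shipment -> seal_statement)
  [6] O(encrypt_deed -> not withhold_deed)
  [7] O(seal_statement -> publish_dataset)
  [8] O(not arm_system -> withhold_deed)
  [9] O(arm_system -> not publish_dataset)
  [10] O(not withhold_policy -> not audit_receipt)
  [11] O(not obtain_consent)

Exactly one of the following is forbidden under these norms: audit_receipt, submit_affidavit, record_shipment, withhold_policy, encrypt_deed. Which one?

Premise 4 gives O(not withhold_deed).
Premise 8, O(not arm_system -> withhold_deed), contraposes to O(not withhold_deed -> arm_system); with O(not withhold_deed) we get O(arm_system).
Applying K to premise 9 (O(arm_system -> not publish_dataset)) and O(arm_system) yields O(not publish_dataset).
Premise 7 is O(seal_statement -> publish_dataset); contrapositively O(not publish_dataset -> not seal_statement). Since O(not publish_dataset) holds, K gives O(not seal_statement).
Premise 5, O(record_shipment -> seal_statement), contraposes to O(not seal_statement -> not record_shipment); with O(not seal_statement) we get O(not record_shipment).
So O(not record_shipment) holds, i.e. record_shipment is forbidden. None of the other listed options is forbidden under the premises.

record_shipment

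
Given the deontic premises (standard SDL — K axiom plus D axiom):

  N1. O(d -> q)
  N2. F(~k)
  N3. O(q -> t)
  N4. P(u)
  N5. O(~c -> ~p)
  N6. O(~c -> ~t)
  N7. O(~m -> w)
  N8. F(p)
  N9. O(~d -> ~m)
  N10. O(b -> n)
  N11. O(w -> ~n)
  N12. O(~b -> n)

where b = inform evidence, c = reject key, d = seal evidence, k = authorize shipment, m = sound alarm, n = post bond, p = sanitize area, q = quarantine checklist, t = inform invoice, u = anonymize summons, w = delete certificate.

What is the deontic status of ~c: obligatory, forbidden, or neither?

Premises 12 and 10 cover both cases: O(~b -> n) and O(b -> n). Since ~b ∨ b is a tautology, O(n) follows.
The contrapositive of premise 11 (O(w -> ~n)) is O(n -> ~w), and O(n) is already established, so O(~w).
The contrapositive of premise 7 (O(~m -> w)) is O(~w -> m), and O(~w) is already established, so O(m).
Premise 9 is O(~d -> ~m); contrapositively O(m -> d). Since O(m) holds, K gives O(d).
From O(d) and premise 1, O(d -> q), we obtain O(q).
With premise 3, O(q -> t), the K-axiom yields O(t).
The contrapositive of premise 6 (O(~c -> ~t)) is O(t -> c), and O(t) is already established, so O(c).
Premises 2, 4, 5, 8 do not contribute to this derivation.
Thus O(c), which is F(~c): ~c is forbidden.

Forbidden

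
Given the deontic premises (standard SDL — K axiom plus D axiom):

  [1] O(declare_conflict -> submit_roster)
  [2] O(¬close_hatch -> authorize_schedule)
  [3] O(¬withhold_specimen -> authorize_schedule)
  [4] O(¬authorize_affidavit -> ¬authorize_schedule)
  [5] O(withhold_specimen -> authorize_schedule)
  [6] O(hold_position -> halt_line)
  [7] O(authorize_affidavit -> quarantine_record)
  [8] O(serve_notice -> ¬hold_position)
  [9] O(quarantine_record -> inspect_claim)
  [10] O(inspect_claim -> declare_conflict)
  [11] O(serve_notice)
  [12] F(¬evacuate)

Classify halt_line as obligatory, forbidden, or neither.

Neither

Premise 6 is O(hold_position -> halt_line), but O(hold_position) is not derivable from the premises, so it does not yield O(halt_line).
No premise or chain of K-axiom applications forces O(halt_line), and none forces O(¬halt_line). So halt_line is neither obligatory nor forbidden under these norms.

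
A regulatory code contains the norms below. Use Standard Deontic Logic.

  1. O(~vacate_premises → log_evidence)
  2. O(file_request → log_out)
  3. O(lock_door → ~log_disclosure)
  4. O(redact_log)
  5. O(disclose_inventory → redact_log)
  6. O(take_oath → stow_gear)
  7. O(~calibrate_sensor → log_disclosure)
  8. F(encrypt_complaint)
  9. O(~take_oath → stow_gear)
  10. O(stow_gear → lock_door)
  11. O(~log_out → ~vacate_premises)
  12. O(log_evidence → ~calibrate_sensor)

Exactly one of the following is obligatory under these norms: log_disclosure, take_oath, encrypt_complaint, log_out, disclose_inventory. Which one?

Premises 9 and 6 cover both cases: O(~take_oath → stow_gear) and O(take_oath → stow_gear). Since ~take_oath ∨ take_oath is a tautology, O(stow_gear) follows.
From O(stow_gear) and premise 10, O(stow_gear → lock_door), we obtain O(lock_door).
Premise 3 is O(lock_door → ~log_disclosure); since O(lock_door), deontic closure gives O(~log_disclosure).
Premise 7 is O(~calibrate_sensor → log_disclosure); contrapositively O(~log_disclosure → calibrate_sensor). Since O(~log_disclosure) holds, K gives O(calibrate_sensor).
Premise 12 is O(log_evidence → ~calibrate_sensor); contrapositively O(calibrate_sensor → ~log_evidence). Since O(calibrate_sensor) holds, K gives O(~log_evidence).
Premise 1 is O(~vacate_premises → log_evidence); contrapositively O(~log_evidence → vacate_premises). Since O(~log_evidence) holds, K gives O(vacate_premises).
Premise 11, O(~log_out → ~vacate_premises), contraposes to O(vacate_premises → log_out); with O(vacate_premises) we get O(log_out).
So O(log_out) holds — log_out is obligatory. None of the other listed options is made obligatory by any chain of premises.

log_out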